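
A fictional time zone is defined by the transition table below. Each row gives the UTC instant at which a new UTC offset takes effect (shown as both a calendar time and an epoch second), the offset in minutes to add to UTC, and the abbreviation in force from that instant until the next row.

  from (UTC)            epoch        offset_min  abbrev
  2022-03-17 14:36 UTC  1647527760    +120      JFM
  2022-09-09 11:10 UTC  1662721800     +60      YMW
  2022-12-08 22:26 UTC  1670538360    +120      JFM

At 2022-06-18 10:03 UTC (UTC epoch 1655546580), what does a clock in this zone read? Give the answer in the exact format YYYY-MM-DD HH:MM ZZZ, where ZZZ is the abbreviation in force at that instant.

Query: 2022-06-18 10:03 UTC
Rule 1/3 (JFM, +02:00): 2022-03-17 14:36 UTC ≤ query < 2022-09-09 11:10 UTC
10·60 + 3 + 120 = 723 min
723 = 0·1440 + 723; 723 = 12·60 + 3 → 12:03, same day
→ 2022-06-18 12:03 JFM

2022-06-18 12:03 JFM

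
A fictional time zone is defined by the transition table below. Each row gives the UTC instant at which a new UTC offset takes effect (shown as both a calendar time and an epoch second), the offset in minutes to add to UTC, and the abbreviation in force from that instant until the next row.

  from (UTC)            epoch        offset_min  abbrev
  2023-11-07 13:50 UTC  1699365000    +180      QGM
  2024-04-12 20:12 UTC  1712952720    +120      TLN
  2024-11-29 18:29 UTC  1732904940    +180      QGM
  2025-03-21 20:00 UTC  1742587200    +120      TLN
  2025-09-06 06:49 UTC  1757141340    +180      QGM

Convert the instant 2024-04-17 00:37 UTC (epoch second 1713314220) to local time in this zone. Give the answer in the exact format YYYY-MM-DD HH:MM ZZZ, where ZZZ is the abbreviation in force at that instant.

2024-04-17 02:37 TLN

Query: 2024-04-17 00:37 UTC
Rule 2/5 (TLN, +02:00): 2024-04-12 20:12 UTC ≤ query < 2024-11-29 18:29 UTC
0·60 + 37 + 120 = 157 min
157 = 0·1440 + 157; 157 = 2·60 + 37 → 02:37, same day
→ 2024-04-17 02:37 TLN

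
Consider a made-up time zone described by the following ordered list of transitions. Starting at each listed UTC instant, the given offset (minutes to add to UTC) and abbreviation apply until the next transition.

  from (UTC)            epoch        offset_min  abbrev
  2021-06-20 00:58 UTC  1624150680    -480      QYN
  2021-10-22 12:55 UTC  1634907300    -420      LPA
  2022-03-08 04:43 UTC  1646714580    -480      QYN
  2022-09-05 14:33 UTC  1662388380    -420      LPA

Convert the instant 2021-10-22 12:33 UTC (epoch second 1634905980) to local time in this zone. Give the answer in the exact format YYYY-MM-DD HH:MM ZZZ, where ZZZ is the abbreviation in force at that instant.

Query: 2021-10-22 12:33 UTC
Rule 1/4 (QYN, -08:00): 2021-06-20 00:58 UTC ≤ query < 2021-10-22 12:55 UTC
12·60 + 33 - 480 = 273 min
273 = 0·1440 + 273; 273 = 4·60 + 33 → 04:33, same day
→ 2021-10-22 04:33 QYN

2021-10-22 04:33 QYN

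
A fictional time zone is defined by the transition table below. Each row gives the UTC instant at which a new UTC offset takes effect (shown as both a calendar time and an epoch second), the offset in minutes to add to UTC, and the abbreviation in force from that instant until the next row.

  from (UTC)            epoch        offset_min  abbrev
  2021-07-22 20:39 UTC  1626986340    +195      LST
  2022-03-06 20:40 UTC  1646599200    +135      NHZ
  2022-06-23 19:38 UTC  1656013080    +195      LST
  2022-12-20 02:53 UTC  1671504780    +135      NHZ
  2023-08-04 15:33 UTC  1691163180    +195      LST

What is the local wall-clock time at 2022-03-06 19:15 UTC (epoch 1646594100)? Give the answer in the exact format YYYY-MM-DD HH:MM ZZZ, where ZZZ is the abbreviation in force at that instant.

Query: 2022-03-06 19:15 UTC
Rule 1/5 (LST, +03:15): 2021-07-22 20:39 UTC ≤ query < 2022-03-06 20:40 UTC
19·60 + 15 + 195 = 1350 min
1350 = 0·1440 + 1350; 1350 = 22·60 + 30 → 22:30, same day
→ 2022-03-06 22:30 LST

2022-03-06 22:30 LST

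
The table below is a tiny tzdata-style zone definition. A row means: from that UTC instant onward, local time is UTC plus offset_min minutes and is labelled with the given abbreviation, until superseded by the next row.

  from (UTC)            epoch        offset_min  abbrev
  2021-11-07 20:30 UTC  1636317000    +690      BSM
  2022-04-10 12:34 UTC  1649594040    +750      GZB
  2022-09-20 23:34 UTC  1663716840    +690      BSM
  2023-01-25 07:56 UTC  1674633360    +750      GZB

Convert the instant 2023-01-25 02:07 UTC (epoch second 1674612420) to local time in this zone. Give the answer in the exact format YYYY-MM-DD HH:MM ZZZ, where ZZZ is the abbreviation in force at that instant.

2023-01-25 13:37 BSM

Query: 2023-01-25 02:07 UTC
Rule 3/4 (BSM, +11:30): 2022-09-20 23:34 UTC ≤ query < 2023-01-25 07:56 UTC
2·60 + 7 + 690 = 817 min
817 = 0·1440 + 817; 817 = 13·60 + 37 → 13:37, same day
→ 2023-01-25 13:37 BSM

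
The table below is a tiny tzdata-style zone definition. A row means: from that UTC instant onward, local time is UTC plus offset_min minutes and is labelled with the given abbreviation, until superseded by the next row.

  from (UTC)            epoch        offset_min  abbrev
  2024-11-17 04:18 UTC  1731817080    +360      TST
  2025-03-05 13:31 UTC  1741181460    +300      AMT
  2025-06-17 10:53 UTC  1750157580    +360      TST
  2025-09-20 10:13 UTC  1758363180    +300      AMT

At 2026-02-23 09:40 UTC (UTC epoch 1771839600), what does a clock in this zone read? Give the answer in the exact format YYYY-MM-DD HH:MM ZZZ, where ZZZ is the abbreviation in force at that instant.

Query: 2026-02-23 09:40 UTC
Rule 4/4 (AMT, +05:00): 2025-09-20 10:13 UTC ≤ query < +∞
9·60 + 40 + 300 = 880 min
880 = 0·1440 + 880; 880 = 14·60 + 40 → 14:40, same day
→ 2026-02-23 14:40 AMT

2026-02-23 14:40 AMT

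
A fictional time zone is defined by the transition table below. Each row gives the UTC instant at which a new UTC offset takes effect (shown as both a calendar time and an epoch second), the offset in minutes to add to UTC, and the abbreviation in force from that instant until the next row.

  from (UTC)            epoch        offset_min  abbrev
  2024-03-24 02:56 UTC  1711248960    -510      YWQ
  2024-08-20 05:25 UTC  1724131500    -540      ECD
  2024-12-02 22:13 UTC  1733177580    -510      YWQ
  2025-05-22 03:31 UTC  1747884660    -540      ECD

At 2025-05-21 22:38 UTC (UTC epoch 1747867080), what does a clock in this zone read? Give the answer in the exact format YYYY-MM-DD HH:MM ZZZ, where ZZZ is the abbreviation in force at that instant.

Query: 2025-05-21 22:38 UTC
Rule 3/4 (YWQ, -08:30): 2024-12-02 22:13 UTC ≤ query < 2025-05-22 03:31 UTC
22·60 + 38 - 510 = 848 min
848 = 0·1440 + 848; 848 = 14·60 + 8 → 14:08, same day
→ 2025-05-21 14:08 YWQ

2025-05-21 14:08 YWQ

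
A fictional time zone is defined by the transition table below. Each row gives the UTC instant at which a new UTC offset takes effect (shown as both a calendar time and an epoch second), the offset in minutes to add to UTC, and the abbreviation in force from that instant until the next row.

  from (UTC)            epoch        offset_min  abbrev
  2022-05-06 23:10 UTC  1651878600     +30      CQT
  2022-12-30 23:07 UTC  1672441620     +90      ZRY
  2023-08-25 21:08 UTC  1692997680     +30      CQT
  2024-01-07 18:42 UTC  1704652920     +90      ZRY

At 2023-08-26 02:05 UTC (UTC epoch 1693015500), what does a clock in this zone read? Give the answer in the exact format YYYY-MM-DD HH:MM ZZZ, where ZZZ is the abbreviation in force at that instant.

2023-08-26 02:35 CQT

Query: 2023-08-26 02:05 UTC
Rule 3/4 (CQT, +00:30): 2023-08-25 21:08 UTC ≤ query < 2024-01-07 18:42 UTC
2·60 + 5 + 30 = 155 min
155 = 0·1440 + 155; 155 = 2·60 + 35 → 02:35, same day
→ 2023-08-26 02:35 CQT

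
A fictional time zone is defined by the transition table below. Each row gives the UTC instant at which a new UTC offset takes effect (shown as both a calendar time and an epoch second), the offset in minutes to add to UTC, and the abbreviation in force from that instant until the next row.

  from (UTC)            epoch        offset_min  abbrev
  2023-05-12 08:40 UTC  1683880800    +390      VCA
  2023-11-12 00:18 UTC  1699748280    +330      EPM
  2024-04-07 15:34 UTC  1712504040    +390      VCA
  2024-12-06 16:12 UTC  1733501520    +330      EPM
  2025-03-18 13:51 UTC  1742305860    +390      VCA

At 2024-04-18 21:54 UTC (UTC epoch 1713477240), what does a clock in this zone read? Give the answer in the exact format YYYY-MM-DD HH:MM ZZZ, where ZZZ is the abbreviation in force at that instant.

Query: 2024-04-18 21:54 UTC
Rule 3/5 (VCA, +06:30): 2024-04-07 15:34 UTC ≤ query < 2024-12-06 16:12 UTC
21·60 + 54 + 390 = 1704 min
1704 = 1·1440 + 264; 264 = 4·60 + 24 → 04:24, 2024-04-18 + 1 day = 2024-04-19
→ 2024-04-19 04:24 VCA

2024-04-19 04:24 VCA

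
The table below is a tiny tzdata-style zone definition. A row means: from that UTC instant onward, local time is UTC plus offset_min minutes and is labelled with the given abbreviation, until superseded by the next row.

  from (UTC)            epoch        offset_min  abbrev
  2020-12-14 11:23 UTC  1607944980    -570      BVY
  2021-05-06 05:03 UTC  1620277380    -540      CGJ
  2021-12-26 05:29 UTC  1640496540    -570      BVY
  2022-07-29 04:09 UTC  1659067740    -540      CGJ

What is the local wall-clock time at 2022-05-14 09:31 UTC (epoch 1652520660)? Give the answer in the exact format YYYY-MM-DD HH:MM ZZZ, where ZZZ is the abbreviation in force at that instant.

2022-05-14 00:01 BVY

Query: 2022-05-14 09:31 UTC
Rule 3/4 (BVY, -09:30): 2021-12-26 05:29 UTC ≤ query < 2022-07-29 04:09 UTC
9·60 + 31 - 570 = 1 min
1 = 0·1440 + 1; 1 = 0·60 + 1 → 00:01, same day
→ 2022-05-14 00:01 BVY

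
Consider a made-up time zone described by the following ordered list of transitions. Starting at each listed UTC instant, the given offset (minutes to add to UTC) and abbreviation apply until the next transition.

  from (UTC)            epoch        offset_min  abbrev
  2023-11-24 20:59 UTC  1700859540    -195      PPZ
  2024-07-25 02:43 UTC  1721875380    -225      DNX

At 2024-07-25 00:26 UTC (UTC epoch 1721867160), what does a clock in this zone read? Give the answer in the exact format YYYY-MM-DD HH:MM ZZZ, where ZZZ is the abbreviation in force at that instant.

2024-07-24 21:11 PPZ

Query: 2024-07-25 00:26 UTC
Rule 1/2 (PPZ, -03:15): 2023-11-24 20:59 UTC ≤ query < 2024-07-25 02:43 UTC
0·60 + 26 - 195 = -169 min
-169 = -1·1440 + 1271; 1271 = 21·60 + 11 → 21:11, 2024-07-25 - 1 day = 2024-07-24
→ 2024-07-24 21:11 PPZ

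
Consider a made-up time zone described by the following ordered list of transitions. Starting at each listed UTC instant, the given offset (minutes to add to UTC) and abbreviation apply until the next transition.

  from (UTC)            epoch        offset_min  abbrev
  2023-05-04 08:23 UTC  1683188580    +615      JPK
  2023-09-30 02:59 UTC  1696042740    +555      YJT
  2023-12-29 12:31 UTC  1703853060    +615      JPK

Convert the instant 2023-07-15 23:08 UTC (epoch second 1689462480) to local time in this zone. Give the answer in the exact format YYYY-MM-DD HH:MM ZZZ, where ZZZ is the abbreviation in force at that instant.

2023-07-16 09:23 JPK

Query: 2023-07-15 23:08 UTC
Rule 1/3 (JPK, +10:15): 2023-05-04 08:23 UTC ≤ query < 2023-09-30 02:59 UTC
23·60 + 8 + 615 = 2003 min
2003 = 1·1440 + 563; 563 = 9·60 + 23 → 09:23, 2023-07-15 + 1 day = 2023-07-16
→ 2023-07-16 09:23 JPK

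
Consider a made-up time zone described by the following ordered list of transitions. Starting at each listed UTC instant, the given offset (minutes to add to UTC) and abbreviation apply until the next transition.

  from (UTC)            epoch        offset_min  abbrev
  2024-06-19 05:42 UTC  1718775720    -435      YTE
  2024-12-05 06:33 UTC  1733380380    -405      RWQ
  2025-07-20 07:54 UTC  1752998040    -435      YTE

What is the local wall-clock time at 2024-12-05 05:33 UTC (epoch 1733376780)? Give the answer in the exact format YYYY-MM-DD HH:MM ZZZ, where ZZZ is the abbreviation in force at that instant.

2024-12-04 22:18 YTE

Query: 2024-12-05 05:33 UTC
Rule 1/3 (YTE, -07:15): 2024-06-19 05:42 UTC ≤ query < 2024-12-05 06:33 UTC
5·60 + 33 - 435 = -102 min
-102 = -1·1440 + 1338; 1338 = 22·60 + 18 → 22:18, 2024-12-05 - 1 day = 2024-12-04
→ 2024-12-04 22:18 YTE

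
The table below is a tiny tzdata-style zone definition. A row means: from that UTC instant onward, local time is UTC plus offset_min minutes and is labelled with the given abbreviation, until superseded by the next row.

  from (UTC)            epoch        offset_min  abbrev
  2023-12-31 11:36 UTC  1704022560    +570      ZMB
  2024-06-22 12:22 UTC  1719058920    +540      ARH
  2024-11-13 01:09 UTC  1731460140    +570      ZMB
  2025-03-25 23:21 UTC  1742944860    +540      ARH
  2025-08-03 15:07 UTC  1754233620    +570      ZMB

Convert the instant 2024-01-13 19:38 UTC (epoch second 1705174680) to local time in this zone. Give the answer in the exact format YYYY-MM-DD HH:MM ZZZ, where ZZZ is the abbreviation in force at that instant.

2024-01-14 05:08 ZMB

Query: 2024-01-13 19:38 UTC
Rule 1/5 (ZMB, +09:30): 2023-12-31 11:36 UTC ≤ query < 2024-06-22 12:22 UTC
19·60 + 38 + 570 = 1748 min
1748 = 1·1440 + 308; 308 = 5·60 + 8 → 05:08, 2024-01-13 + 1 day = 2024-01-14
→ 2024-01-14 05:08 ZMB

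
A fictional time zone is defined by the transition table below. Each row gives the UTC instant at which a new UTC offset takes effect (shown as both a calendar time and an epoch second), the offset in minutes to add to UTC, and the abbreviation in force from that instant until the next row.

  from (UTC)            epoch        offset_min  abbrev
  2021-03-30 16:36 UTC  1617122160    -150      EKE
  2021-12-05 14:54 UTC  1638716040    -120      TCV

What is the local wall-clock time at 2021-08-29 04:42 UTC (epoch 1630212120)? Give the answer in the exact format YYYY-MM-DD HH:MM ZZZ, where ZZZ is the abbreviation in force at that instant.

2021-08-29 02:12 EKE

Query: 2021-08-29 04:42 UTC
Rule 1/2 (EKE, -02:30): 2021-03-30 16:36 UTC ≤ query < 2021-12-05 14:54 UTC
4·60 + 42 - 150 = 132 min
132 = 0·1440 + 132; 132 = 2·60 + 12 → 02:12, same day
→ 2021-08-29 02:12 EKE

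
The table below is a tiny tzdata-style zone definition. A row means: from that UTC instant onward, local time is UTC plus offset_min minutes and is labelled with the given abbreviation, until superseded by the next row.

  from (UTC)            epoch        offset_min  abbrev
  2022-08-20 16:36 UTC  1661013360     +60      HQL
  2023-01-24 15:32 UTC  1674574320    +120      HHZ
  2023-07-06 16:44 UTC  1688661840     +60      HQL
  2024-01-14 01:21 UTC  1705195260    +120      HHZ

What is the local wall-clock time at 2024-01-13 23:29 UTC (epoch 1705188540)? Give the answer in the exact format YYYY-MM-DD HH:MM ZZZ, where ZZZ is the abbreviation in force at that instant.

Query: 2024-01-13 23:29 UTC
Rule 3/4 (HQL, +01:00): 2023-07-06 16:44 UTC ≤ query < 2024-01-14 01:21 UTC
23·60 + 29 + 60 = 1469 min
1469 = 1·1440 + 29; 29 = 0·60 + 29 → 00:29, 2024-01-13 + 1 day = 2024-01-14
→ 2024-01-14 00:29 HQL

2024-01-14 00:29 HQL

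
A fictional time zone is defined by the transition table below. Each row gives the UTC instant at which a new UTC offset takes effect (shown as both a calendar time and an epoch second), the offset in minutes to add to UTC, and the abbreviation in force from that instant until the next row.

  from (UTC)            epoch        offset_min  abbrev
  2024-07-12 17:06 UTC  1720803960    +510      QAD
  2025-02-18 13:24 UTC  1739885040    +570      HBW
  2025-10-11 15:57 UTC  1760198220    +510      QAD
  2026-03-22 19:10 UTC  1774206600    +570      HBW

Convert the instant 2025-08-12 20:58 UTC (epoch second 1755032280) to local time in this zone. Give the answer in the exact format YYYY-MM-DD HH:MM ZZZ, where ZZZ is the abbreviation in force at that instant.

Query: 2025-08-12 20:58 UTC
Rule 2/4 (HBW, +09:30): 2025-02-18 13:24 UTC ≤ query < 2025-10-11 15:57 UTC
20·60 + 58 + 570 = 1828 min
1828 = 1·1440 + 388; 388 = 6·60 + 28 → 06:28, 2025-08-12 + 1 day = 2025-08-13
→ 2025-08-13 06:28 HBW

2025-08-13 06:28 HBW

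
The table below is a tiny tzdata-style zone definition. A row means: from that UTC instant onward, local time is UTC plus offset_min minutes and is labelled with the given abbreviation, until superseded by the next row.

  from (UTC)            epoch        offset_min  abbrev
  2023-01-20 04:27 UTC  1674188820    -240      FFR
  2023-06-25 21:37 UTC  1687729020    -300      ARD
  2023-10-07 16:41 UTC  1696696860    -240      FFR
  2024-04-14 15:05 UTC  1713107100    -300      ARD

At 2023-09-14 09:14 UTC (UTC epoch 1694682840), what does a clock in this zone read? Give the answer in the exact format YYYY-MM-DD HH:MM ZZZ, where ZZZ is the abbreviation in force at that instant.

Query: 2023-09-14 09:14 UTC
Rule 2/4 (ARD, -05:00): 2023-06-25 21:37 UTC ≤ query < 2023-10-07 16:41 UTC
9·60 + 14 - 300 = 254 min
254 = 0·1440 + 254; 254 = 4·60 + 14 → 04:14, same day
→ 2023-09-14 04:14 ARD

2023-09-14 04:14 ARD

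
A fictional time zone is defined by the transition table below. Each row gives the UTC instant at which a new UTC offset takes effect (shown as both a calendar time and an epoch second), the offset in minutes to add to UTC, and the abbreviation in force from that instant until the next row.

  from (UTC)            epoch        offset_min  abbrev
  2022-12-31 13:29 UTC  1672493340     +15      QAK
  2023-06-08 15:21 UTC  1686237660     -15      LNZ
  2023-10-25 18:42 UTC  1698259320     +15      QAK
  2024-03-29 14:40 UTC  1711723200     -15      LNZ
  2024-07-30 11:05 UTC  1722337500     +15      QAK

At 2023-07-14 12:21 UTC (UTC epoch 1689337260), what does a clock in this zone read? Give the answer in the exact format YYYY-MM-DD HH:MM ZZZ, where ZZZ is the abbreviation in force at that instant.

2023-07-14 12:06 LNZ

Query: 2023-07-14 12:21 UTC
Rule 2/5 (LNZ, -00:15): 2023-06-08 15:21 UTC ≤ query < 2023-10-25 18:42 UTC
12·60 + 21 - 15 = 726 min
726 = 0·1440 + 726; 726 = 12·60 + 6 → 12:06, same day
→ 2023-07-14 12:06 LNZ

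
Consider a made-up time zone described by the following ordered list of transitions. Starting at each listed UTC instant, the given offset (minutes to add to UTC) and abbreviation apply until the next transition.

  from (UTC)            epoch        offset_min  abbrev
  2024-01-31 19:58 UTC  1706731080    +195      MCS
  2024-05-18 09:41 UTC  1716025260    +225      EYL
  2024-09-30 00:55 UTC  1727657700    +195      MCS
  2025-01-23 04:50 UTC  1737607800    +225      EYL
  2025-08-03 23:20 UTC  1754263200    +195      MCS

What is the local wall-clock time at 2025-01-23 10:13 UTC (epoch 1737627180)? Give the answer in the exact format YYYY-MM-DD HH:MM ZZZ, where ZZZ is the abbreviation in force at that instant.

2025-01-23 13:58 EYL

Query: 2025-01-23 10:13 UTC
Rule 4/5 (EYL, +03:45): 2025-01-23 04:50 UTC ≤ query < 2025-08-03 23:20 UTC
10·60 + 13 + 225 = 838 min
838 = 0·1440 + 838; 838 = 13·60 + 58 → 13:58, same day
→ 2025-01-23 13:58 EYL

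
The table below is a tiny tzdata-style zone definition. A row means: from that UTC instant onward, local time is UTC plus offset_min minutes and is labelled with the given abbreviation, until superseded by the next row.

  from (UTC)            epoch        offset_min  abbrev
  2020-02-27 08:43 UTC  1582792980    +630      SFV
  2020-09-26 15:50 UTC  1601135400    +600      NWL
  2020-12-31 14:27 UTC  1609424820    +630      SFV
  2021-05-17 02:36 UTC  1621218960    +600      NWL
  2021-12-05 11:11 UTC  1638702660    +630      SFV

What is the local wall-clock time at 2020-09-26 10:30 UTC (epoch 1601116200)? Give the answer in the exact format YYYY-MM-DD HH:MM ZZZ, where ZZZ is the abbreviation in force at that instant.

2020-09-26 21:00 SFV

Query: 2020-09-26 10:30 UTC
Rule 1/5 (SFV, +10:30): 2020-02-27 08:43 UTC ≤ query < 2020-09-26 15:50 UTC
10·60 + 30 + 630 = 1260 min
1260 = 0·1440 + 1260; 1260 = 21·60 + 0 → 21:00, same day
→ 2020-09-26 21:00 SFV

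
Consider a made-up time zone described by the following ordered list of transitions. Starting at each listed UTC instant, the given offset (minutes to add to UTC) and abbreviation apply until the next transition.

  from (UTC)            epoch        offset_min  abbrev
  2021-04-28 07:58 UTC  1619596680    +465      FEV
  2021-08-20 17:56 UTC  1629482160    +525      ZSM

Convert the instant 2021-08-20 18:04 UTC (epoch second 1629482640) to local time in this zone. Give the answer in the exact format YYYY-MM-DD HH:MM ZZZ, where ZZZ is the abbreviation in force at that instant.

2021-08-21 02:49 ZSM

Query: 2021-08-20 18:04 UTC
Rule 2/2 (ZSM, +08:45): 2021-08-20 17:56 UTC ≤ query < +∞
18·60 + 4 + 525 = 1609 min
1609 = 1·1440 + 169; 169 = 2·60 + 49 → 02:49, 2021-08-20 + 1 day = 2021-08-21
→ 2021-08-21 02:49 ZSM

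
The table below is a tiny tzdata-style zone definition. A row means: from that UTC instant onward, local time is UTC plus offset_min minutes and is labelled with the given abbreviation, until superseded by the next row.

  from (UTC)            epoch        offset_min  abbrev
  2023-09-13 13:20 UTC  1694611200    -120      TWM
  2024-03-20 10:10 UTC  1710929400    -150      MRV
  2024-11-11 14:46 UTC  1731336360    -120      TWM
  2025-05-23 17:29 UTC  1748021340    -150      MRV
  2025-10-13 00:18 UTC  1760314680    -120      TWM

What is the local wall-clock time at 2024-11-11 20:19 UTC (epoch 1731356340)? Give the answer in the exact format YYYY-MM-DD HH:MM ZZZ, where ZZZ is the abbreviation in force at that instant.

2024-11-11 18:19 TWM

Query: 2024-11-11 20:19 UTC
Rule 3/5 (TWM, -02:00): 2024-11-11 14:46 UTC ≤ query < 2025-05-23 17:29 UTC
20·60 + 19 - 120 = 1099 min
1099 = 0·1440 + 1099; 1099 = 18·60 + 19 → 18:19, same day
→ 2024-11-11 18:19 TWM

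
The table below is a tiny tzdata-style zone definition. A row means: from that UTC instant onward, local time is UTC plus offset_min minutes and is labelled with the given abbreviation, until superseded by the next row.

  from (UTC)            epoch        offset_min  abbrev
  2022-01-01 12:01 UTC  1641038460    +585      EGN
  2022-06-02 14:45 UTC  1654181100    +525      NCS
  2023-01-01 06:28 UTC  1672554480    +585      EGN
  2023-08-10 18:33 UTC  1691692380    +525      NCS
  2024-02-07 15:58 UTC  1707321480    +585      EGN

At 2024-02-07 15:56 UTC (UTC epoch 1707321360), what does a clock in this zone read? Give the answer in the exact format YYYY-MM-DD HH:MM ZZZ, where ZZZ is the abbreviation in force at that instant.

Query: 2024-02-07 15:56 UTC
Rule 4/5 (NCS, +08:45): 2023-08-10 18:33 UTC ≤ query < 2024-02-07 15:58 UTC
15·60 + 56 + 525 = 1481 min
1481 = 1·1440 + 41; 41 = 0·60 + 41 → 00:41, 2024-02-07 + 1 day = 2024-02-08
→ 2024-02-08 00:41 NCS

2024-02-08 00:41 NCS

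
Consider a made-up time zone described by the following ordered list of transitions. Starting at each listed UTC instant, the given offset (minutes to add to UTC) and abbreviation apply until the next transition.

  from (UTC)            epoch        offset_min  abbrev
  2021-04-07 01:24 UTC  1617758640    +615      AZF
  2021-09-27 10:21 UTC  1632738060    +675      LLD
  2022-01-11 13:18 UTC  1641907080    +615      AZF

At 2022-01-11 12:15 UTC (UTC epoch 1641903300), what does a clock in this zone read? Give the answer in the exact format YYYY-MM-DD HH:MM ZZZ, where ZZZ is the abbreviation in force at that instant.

Query: 2022-01-11 12:15 UTC
Rule 2/3 (LLD, +11:15): 2021-09-27 10:21 UTC ≤ query < 2022-01-11 13:18 UTC
12·60 + 15 + 675 = 1410 min
1410 = 0·1440 + 1410; 1410 = 23·60 + 30 → 23:30, same day
→ 2022-01-11 23:30 LLD

2022-01-11 23:30 LLD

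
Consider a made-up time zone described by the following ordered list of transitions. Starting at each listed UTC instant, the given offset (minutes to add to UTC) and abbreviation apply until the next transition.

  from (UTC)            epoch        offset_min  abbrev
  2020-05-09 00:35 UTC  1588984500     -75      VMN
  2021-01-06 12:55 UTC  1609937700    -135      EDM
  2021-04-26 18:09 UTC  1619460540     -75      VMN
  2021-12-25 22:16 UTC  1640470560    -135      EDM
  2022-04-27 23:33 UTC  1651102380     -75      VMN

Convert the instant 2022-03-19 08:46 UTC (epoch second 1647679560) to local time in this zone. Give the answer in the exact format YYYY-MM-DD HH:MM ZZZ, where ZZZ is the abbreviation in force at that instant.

2022-03-19 06:31 EDM

Query: 2022-03-19 08:46 UTC
Rule 4/5 (EDM, -02:15): 2021-12-25 22:16 UTC ≤ query < 2022-04-27 23:33 UTC
8·60 + 46 - 135 = 391 min
391 = 0·1440 + 391; 391 = 6·60 + 31 → 06:31, same day
→ 2022-03-19 06:31 EDM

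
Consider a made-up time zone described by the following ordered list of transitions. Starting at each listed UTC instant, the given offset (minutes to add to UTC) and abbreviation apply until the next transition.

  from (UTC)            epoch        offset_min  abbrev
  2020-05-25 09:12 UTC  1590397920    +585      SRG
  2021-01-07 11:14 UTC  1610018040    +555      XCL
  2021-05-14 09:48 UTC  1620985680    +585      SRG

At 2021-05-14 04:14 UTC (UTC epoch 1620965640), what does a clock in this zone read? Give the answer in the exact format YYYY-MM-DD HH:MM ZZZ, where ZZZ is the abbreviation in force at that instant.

Query: 2021-05-14 04:14 UTC
Rule 2/3 (XCL, +09:15): 2021-01-07 11:14 UTC ≤ query < 2021-05-14 09:48 UTC
4·60 + 14 + 555 = 809 min
809 = 0·1440 + 809; 809 = 13·60 + 29 → 13:29, same day
→ 2021-05-14 13:29 XCL

2021-05-14 13:29 XCL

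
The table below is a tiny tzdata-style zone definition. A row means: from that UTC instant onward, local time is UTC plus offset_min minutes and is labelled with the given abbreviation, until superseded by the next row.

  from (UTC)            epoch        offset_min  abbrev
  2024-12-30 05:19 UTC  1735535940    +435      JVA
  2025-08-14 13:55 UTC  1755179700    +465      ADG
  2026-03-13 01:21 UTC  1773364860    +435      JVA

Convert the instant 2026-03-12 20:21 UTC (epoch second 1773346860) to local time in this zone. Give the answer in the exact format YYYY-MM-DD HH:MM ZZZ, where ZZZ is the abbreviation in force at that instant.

2026-03-13 04:06 ADG

Query: 2026-03-12 20:21 UTC
Rule 2/3 (ADG, +07:45): 2025-08-14 13:55 UTC ≤ query < 2026-03-13 01:21 UTC
20·60 + 21 + 465 = 1686 min
1686 = 1·1440 + 246; 246 = 4·60 + 6 → 04:06, 2026-03-12 + 1 day = 2026-03-13
→ 2026-03-13 04:06 ADG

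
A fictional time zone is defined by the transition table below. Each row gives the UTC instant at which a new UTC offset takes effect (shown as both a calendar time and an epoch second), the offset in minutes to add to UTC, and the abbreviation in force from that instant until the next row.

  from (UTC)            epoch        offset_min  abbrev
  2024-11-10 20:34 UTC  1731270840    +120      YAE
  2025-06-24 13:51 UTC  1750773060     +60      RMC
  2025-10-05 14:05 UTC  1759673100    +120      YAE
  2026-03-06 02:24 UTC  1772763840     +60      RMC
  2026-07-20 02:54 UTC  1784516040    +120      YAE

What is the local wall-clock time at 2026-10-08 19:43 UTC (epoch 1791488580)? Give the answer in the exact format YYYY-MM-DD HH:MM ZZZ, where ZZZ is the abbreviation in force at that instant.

Query: 2026-10-08 19:43 UTC
Rule 5/5 (YAE, +02:00): 2026-07-20 02:54 UTC ≤ query < +∞
19·60 + 43 + 120 = 1303 min
1303 = 0·1440 + 1303; 1303 = 21·60 + 43 → 21:43, same day
→ 2026-10-08 21:43 YAE

2026-10-08 21:43 YAE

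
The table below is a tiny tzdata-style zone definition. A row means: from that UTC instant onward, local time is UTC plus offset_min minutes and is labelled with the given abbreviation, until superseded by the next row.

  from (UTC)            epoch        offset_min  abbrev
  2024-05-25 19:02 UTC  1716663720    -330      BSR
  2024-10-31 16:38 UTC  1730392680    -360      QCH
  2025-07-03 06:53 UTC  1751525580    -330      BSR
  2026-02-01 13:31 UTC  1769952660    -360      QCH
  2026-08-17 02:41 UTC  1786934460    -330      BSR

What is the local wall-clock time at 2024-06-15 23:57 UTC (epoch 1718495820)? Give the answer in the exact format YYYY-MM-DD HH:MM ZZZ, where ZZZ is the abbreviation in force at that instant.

2024-06-15 18:27 BSR

Query: 2024-06-15 23:57 UTC
Rule 1/5 (BSR, -05:30): 2024-05-25 19:02 UTC ≤ query < 2024-10-31 16:38 UTC
23·60 + 57 - 330 = 1107 min
1107 = 0·1440 + 1107; 1107 = 18·60 + 27 → 18:27, same day
→ 2024-06-15 18:27 BSR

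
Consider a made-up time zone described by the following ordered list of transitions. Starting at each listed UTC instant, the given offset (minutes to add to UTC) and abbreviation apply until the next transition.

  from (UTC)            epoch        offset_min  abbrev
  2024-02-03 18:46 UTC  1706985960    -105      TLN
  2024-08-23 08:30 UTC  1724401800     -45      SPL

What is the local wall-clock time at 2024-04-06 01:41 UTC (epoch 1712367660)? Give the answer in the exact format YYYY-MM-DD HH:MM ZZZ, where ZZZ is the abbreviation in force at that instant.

2024-04-05 23:56 TLN

Query: 2024-04-06 01:41 UTC
Rule 1/2 (TLN, -01:45): 2024-02-03 18:46 UTC ≤ query < 2024-08-23 08:30 UTC
1·60 + 41 - 105 = -4 min
-4 = -1·1440 + 1436; 1436 = 23·60 + 56 → 23:56, 2024-04-06 - 1 day = 2024-04-05
→ 2024-04-05 23:56 TLN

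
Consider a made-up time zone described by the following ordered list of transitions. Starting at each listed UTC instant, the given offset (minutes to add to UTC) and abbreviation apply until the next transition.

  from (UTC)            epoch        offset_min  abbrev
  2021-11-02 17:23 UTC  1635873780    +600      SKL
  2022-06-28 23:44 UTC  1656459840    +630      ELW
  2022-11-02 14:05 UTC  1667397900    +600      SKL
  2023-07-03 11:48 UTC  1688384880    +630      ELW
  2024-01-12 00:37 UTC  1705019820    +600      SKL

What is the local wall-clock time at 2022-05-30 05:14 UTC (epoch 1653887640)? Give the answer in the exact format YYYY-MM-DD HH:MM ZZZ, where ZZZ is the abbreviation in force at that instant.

Query: 2022-05-30 05:14 UTC
Rule 1/5 (SKL, +10:00): 2021-11-02 17:23 UTC ≤ query < 2022-06-28 23:44 UTC
5·60 + 14 + 600 = 914 min
914 = 0·1440 + 914; 914 = 15·60 + 14 → 15:14, same day
→ 2022-05-30 15:14 SKL

2022-05-30 15:14 SKL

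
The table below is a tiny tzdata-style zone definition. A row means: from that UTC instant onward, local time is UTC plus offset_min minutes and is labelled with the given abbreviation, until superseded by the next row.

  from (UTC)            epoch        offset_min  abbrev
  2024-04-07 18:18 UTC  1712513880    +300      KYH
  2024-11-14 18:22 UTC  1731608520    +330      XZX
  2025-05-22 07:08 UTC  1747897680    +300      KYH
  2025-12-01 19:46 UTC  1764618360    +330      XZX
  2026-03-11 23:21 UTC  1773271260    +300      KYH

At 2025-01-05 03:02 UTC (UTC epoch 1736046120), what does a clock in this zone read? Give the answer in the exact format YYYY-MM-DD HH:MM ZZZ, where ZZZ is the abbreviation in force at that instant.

2025-01-05 08:32 XZX

Query: 2025-01-05 03:02 UTC
Rule 2/5 (XZX, +05:30): 2024-11-14 18:22 UTC ≤ query < 2025-05-22 07:08 UTC
3·60 + 2 + 330 = 512 min
512 = 0·1440 + 512; 512 = 8·60 + 32 → 08:32, same day
→ 2025-01-05 08:32 XZX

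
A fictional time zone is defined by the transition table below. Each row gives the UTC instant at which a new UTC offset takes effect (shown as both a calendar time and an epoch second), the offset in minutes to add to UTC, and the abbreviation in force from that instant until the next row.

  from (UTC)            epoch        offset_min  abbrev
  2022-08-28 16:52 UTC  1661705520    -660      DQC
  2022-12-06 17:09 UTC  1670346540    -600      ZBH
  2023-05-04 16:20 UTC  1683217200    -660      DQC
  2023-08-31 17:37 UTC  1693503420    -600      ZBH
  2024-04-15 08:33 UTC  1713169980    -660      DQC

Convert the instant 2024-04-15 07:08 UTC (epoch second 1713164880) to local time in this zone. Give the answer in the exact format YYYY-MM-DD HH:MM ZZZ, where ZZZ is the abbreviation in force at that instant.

Query: 2024-04-15 07:08 UTC
Rule 4/5 (ZBH, -10:00): 2023-08-31 17:37 UTC ≤ query < 2024-04-15 08:33 UTC
7·60 + 8 - 600 = -172 min
-172 = -1·1440 + 1268; 1268 = 21·60 + 8 → 21:08, 2024-04-15 - 1 day = 2024-04-14
→ 2024-04-14 21:08 ZBH

2024-04-14 21:08 ZBH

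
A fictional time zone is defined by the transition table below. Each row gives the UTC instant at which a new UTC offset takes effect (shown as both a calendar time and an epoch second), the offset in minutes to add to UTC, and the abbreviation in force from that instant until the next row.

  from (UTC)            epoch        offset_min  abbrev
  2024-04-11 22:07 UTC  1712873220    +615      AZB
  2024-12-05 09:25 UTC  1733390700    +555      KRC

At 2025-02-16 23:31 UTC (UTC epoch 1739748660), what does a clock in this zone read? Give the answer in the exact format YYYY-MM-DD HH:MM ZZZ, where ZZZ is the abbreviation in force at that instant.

Query: 2025-02-16 23:31 UTC
Rule 2/2 (KRC, +09:15): 2024-12-05 09:25 UTC ≤ query < +∞
23·60 + 31 + 555 = 1966 min
1966 = 1·1440 + 526; 526 = 8·60 + 46 → 08:46, 2025-02-16 + 1 day = 2025-02-17
→ 2025-02-17 08:46 KRC

2025-02-17 08:46 KRC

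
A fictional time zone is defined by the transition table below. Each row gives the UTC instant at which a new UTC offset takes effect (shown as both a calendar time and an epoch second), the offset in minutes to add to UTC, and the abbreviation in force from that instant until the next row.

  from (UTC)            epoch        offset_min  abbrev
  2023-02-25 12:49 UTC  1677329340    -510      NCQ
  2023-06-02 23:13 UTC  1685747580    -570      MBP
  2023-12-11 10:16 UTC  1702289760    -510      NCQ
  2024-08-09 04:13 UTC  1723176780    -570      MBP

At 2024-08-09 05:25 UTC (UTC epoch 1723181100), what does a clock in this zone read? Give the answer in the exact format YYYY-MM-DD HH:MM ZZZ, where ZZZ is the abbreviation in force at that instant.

2024-08-08 19:55 MBP

Query: 2024-08-09 05:25 UTC
Rule 4/4 (MBP, -09:30): 2024-08-09 04:13 UTC ≤ query < +∞
5·60 + 25 - 570 = -245 min
-245 = -1·1440 + 1195; 1195 = 19·60 + 55 → 19:55, 2024-08-09 - 1 day = 2024-08-08
→ 2024-08-08 19:55 MBP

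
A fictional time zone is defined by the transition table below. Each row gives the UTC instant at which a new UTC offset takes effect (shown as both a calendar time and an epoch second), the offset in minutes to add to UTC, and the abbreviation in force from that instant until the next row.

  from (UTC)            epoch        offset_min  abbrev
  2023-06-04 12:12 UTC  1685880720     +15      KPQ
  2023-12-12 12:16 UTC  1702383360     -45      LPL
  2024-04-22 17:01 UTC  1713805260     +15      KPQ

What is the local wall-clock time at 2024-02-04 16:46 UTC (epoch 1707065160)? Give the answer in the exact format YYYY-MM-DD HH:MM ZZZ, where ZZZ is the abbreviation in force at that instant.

Query: 2024-02-04 16:46 UTC
Rule 2/3 (LPL, -00:45): 2023-12-12 12:16 UTC ≤ query < 2024-04-22 17:01 UTC
16·60 + 46 - 45 = 961 min
961 = 0·1440 + 961; 961 = 16·60 + 1 → 16:01, same day
→ 2024-02-04 16:01 LPL

2024-02-04 16:01 LPL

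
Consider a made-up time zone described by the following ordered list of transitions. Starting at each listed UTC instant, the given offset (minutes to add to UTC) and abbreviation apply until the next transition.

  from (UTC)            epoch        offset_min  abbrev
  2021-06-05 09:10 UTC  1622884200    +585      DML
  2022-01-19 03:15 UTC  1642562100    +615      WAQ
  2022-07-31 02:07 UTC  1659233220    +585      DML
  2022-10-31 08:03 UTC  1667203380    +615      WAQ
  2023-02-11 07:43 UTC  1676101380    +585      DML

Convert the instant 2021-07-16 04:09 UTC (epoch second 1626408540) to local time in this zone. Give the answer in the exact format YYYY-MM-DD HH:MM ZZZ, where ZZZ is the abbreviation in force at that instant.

Query: 2021-07-16 04:09 UTC
Rule 1/5 (DML, +09:45): 2021-06-05 09:10 UTC ≤ query < 2022-01-19 03:15 UTC
4·60 + 9 + 585 = 834 min
834 = 0·1440 + 834; 834 = 13·60 + 54 → 13:54, same day
→ 2021-07-16 13:54 DML

2021-07-16 13:54 DML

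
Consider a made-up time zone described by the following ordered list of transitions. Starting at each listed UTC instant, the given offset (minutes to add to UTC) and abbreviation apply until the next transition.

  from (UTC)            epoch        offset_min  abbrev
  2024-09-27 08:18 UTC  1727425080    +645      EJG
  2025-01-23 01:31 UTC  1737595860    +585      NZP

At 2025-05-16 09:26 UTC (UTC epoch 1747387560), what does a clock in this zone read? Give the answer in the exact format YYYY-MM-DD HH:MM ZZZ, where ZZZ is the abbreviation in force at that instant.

Query: 2025-05-16 09:26 UTC
Rule 2/2 (NZP, +09:45): 2025-01-23 01:31 UTC ≤ query < +∞
9·60 + 26 + 585 = 1151 min
1151 = 0·1440 + 1151; 1151 = 19·60 + 11 → 19:11, same day
→ 2025-05-16 19:11 NZP

2025-05-16 19:11 NZP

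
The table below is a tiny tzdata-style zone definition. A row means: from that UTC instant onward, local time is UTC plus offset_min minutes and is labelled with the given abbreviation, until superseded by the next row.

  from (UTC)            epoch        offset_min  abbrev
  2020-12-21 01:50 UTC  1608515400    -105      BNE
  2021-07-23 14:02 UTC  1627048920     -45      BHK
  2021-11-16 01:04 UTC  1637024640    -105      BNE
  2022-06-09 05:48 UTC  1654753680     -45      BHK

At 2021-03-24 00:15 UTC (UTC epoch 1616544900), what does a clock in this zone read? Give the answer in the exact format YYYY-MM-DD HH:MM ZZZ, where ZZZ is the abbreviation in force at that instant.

Query: 2021-03-24 00:15 UTC
Rule 1/4 (BNE, -01:45): 2020-12-21 01:50 UTC ≤ query < 2021-07-23 14:02 UTC
0·60 + 15 - 105 = -90 min
-90 = -1·1440 + 1350; 1350 = 22·60 + 30 → 22:30, 2021-03-24 - 1 day = 2021-03-23
→ 2021-03-23 22:30 BNE

2021-03-23 22:30 BNE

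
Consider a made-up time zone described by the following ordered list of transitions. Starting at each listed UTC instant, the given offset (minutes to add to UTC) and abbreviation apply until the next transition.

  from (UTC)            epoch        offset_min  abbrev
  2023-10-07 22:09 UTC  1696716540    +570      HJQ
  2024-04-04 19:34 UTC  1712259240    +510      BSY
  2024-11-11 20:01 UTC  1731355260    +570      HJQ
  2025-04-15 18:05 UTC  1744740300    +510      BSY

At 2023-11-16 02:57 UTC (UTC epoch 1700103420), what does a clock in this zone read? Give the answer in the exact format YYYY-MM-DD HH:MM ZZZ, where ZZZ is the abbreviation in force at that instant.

2023-11-16 12:27 HJQ

Query: 2023-11-16 02:57 UTC
Rule 1/4 (HJQ, +09:30): 2023-10-07 22:09 UTC ≤ query < 2024-04-04 19:34 UTC
2·60 + 57 + 570 = 747 min
747 = 0·1440 + 747; 747 = 12·60 + 27 → 12:27, same day
→ 2023-11-16 12:27 HJQ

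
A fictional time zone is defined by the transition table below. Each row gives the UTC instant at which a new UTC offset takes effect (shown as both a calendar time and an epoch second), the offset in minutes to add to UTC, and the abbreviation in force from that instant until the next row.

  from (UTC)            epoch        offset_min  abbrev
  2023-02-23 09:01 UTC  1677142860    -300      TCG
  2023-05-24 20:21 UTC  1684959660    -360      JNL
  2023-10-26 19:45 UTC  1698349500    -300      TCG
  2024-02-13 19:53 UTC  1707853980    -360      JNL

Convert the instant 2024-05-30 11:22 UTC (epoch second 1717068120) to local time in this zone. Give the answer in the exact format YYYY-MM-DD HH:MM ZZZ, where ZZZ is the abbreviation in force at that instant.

Query: 2024-05-30 11:22 UTC
Rule 4/4 (JNL, -06:00): 2024-02-13 19:53 UTC ≤ query < +∞
11·60 + 22 - 360 = 322 min
322 = 0·1440 + 322; 322 = 5·60 + 22 → 05:22, same day
→ 2024-05-30 05:22 JNL

2024-05-30 05:22 JNL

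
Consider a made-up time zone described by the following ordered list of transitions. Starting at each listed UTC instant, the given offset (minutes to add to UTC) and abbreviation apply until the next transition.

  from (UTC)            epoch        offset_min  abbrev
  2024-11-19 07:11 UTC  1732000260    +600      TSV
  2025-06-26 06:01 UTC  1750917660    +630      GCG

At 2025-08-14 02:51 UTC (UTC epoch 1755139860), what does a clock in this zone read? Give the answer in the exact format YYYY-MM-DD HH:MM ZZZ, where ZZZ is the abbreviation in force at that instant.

Query: 2025-08-14 02:51 UTC
Rule 2/2 (GCG, +10:30): 2025-06-26 06:01 UTC ≤ query < +∞
2·60 + 51 + 630 = 801 min
801 = 0·1440 + 801; 801 = 13·60 + 21 → 13:21, same day
→ 2025-08-14 13:21 GCG

2025-08-14 13:21 GCG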